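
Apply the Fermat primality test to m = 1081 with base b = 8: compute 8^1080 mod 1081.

8^1 ≡ 8 (mod 1081)
8^2 ≡ 8^2 = 64 ≡ 64 (mod 1081)
8^4 ≡ 64^2 = 4096 ≡ 853 (mod 1081)
8^8 ≡ 853^2 = 727609 ≡ 96 (mod 1081)
8^16 ≡ 96^2 = 9216 ≡ 568 (mod 1081)
8^32 ≡ 568^2 = 322624 ≡ 486 (mod 1081)
8^64 ≡ 486^2 = 236196 ≡ 538 (mod 1081)
8^128 ≡ 538^2 = 289444 ≡ 817 (mod 1081)
8^256 ≡ 817^2 = 667489 ≡ 512 (mod 1081)
8^512 ≡ 512^2 = 262144 ≡ 542 (mod 1081)
8^1024 ≡ 542^2 = 293764 ≡ 813 (mod 1081)
1080 = 1024 + 32 + 16 + 8 in binary powers of 2.
So 8^1080 ≡ 813 · 486 · 568 · 96 ≡ 570 (mod 1081).
Since 570 ≠ 1, base 8 is a Fermat witness: 1081 is composite.

570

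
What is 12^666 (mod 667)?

12^1 ≡ 12 (mod 667)
12^2 ≡ 12^2 = 144 ≡ 144 (mod 667)
12^4 ≡ 144^2 = 20736 ≡ 59 (mod 667)
12^8 ≡ 59^2 = 3481 ≡ 146 (mod 667)
12^16 ≡ 146^2 = 21316 ≡ 639 (mod 667)
12^32 ≡ 639^2 = 408321 ≡ 117 (mod 667)
12^64 ≡ 117^2 = 13689 ≡ 349 (mod 667)
12^128 ≡ 349^2 = 121801 ≡ 407 (mod 667)
12^256 ≡ 407^2 = 165649 ≡ 233 (mod 667)
12^512 ≡ 233^2 = 54289 ≡ 262 (mod 667)
666 = 512 + 128 + 16 + 8 + 2 in binary powers of 2.
So 12^666 ≡ 262 · 407 · 639 · 146 · 144 ≡ 492 (mod 667).
Since 492 ≠ 1, base 12 is a Fermat witness: 667 is composite.

492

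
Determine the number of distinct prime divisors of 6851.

6851 = 13 · 527
527 = 17 · 31
6851 = 13 · 17 · 31, which has 3 distinct prime factors.

3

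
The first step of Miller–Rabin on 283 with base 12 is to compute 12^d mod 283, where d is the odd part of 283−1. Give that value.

282

283 − 1 = 282 = 2^1 · 141, so d = 141.
12^1 ≡ 12 (mod 283)
12^2 ≡ 12^2 = 144 ≡ 144 (mod 283)
12^4 ≡ 144^2 = 20736 ≡ 77 (mod 283)
12^8 ≡ 77^2 = 5929 ≡ 269 (mod 283)
12^16 ≡ 269^2 = 72361 ≡ 196 (mod 283)
12^32 ≡ 196^2 = 38416 ≡ 211 (mod 283)
12^64 ≡ 211^2 = 44521 ≡ 90 (mod 283)
12^128 ≡ 90^2 = 8100 ≡ 176 (mod 283)
141 = 128 + 8 + 4 + 1 in binary powers of 2.
So 12^141 ≡ 176 · 269 · 77 · 12 ≡ 282 (mod 283).
Since 12^d ≡ 282 (mod 283), base 12 does not prove 283 composite.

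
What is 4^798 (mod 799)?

747

4^1 ≡ 4 (mod 799)
4^2 ≡ 4^2 = 16 ≡ 16 (mod 799)
4^4 ≡ 16^2 = 256 ≡ 256 (mod 799)
4^8 ≡ 256^2 = 65536 ≡ 18 (mod 799)
4^16 ≡ 18^2 = 324 ≡ 324 (mod 799)
4^32 ≡ 324^2 = 104976 ≡ 307 (mod 799)
4^64 ≡ 307^2 = 94249 ≡ 766 (mod 799)
4^128 ≡ 766^2 = 586756 ≡ 290 (mod 799)
4^256 ≡ 290^2 = 84100 ≡ 205 (mod 799)
4^512 ≡ 205^2 = 42025 ≡ 477 (mod 799)
798 = 512 + 256 + 16 + 8 + 4 + 2 in binary powers of 2.
So 4^798 ≡ 477 · 205 · 324 · 18 · 256 · 16 ≡ 747 (mod 799).
Since 747 ≠ 1, base 4 is a Fermat witness: 799 is composite.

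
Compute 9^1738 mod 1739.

9^1 ≡ 9 (mod 1739)
9^2 ≡ 9^2 = 81 ≡ 81 (mod 1739)
9^4 ≡ 81^2 = 6561 ≡ 1344 (mod 1739)
9^8 ≡ 1344^2 = 1806336 ≡ 1254 (mod 1739)
9^16 ≡ 1254^2 = 1572516 ≡ 460 (mod 1739)
9^32 ≡ 460^2 = 211600 ≡ 1181 (mod 1739)
9^64 ≡ 1181^2 = 1394761 ≡ 83 (mod 1739)
9^128 ≡ 83^2 = 6889 ≡ 1672 (mod 1739)
9^256 ≡ 1672^2 = 2795584 ≡ 1011 (mod 1739)
9^512 ≡ 1011^2 = 1022121 ≡ 1328 (mod 1739)
9^1024 ≡ 1328^2 = 1763584 ≡ 238 (mod 1739)
1738 = 1024 + 512 + 128 + 64 + 8 + 2 in binary powers of 2.
So 9^1738 ≡ 238 · 1328 · 1672 · 83 · 1254 · 81 ≡ 638 (mod 1739).
Since 638 ≠ 1, base 9 is a Fermat witness: 1739 is composite.

638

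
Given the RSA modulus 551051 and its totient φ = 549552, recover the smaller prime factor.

643

φ(n) = (p−1)(q−1) = n − (p+q) + 1, so p + q = 551051 − 549552 + 1 = 1500.
p and q are the roots of t² − 1500t + 551051 = 0.
Discriminant: 1500² − 4·551051 = 2250000 − 2204204 = 45796; √45796 = 214.
q = (1500 − 214)/2 = 643, p = (1500 + 214)/2 = 857.
Check: 643 · 857 = 551051.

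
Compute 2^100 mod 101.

1

2^1 ≡ 2 (mod 101)
2^2 ≡ 2^2 = 4 ≡ 4 (mod 101)
2^4 ≡ 4^2 = 16 ≡ 16 (mod 101)
2^8 ≡ 16^2 = 256 ≡ 54 (mod 101)
2^16 ≡ 54^2 = 2916 ≡ 88 (mod 101)
2^32 ≡ 88^2 = 7744 ≡ 68 (mod 101)
2^64 ≡ 68^2 = 4624 ≡ 79 (mod 101)
100 = 64 + 32 + 4 in binary powers of 2.
So 2^100 ≡ 79 · 68 · 16 ≡ 1 (mod 101).
Since the result is 1, base 2 gives no evidence that 101 is composite.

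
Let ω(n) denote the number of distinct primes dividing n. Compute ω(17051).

17051 = 17^2 · 59
17051 = 17^2 · 59, which has 2 distinct prime factors.

2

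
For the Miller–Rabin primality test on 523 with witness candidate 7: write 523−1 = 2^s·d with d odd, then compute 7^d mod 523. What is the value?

523 − 1 = 522 = 2^1 · 261, so d = 261.
7^1 ≡ 7 (mod 523)
7^2 ≡ 7^2 = 49 ≡ 49 (mod 523)
7^4 ≡ 49^2 = 2401 ≡ 309 (mod 523)
7^8 ≡ 309^2 = 95481 ≡ 295 (mod 523)
7^16 ≡ 295^2 = 87025 ≡ 207 (mod 523)
7^32 ≡ 207^2 = 42849 ≡ 486 (mod 523)
7^64 ≡ 486^2 = 236196 ≡ 323 (mod 523)
7^128 ≡ 323^2 = 104329 ≡ 252 (mod 523)
7^256 ≡ 252^2 = 63504 ≡ 221 (mod 523)
261 = 256 + 4 + 1 in binary powers of 2.
So 7^261 ≡ 221 · 309 · 7 ≡ 1 (mod 523).
Since 7^d ≡ 1 (mod 523), base 7 does not prove 523 composite.

1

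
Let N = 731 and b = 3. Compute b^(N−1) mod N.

195

3^1 ≡ 3 (mod 731)
3^2 ≡ 3^2 = 9 ≡ 9 (mod 731)
3^4 ≡ 9^2 = 81 ≡ 81 (mod 731)
3^8 ≡ 81^2 = 6561 ≡ 713 (mod 731)
3^16 ≡ 713^2 = 508369 ≡ 324 (mod 731)
3^32 ≡ 324^2 = 104976 ≡ 443 (mod 731)
3^64 ≡ 443^2 = 196249 ≡ 341 (mod 731)
3^128 ≡ 341^2 = 116281 ≡ 52 (mod 731)
3^256 ≡ 52^2 = 2704 ≡ 511 (mod 731)
3^512 ≡ 511^2 = 261121 ≡ 154 (mod 731)
730 = 512 + 128 + 64 + 16 + 8 + 2 in binary powers of 2.
So 3^730 ≡ 154 · 52 · 341 · 324 · 713 · 9 ≡ 195 (mod 731).
Since 195 ≠ 1, base 3 is a Fermat witness: 731 is composite.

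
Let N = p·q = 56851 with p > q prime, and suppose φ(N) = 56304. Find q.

φ(n) = (p−1)(q−1) = n − (p+q) + 1, so p + q = 56851 − 56304 + 1 = 548.
p and q are the roots of t² − 548t + 56851 = 0.
Discriminant: 548² − 4·56851 = 300304 − 227404 = 72900; √72900 = 270.
q = (548 − 270)/2 = 139, p = (548 + 270)/2 = 409.
Check: 139 · 409 = 56851.

139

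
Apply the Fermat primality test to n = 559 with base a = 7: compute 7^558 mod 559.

259

7^1 ≡ 7 (mod 559)
7^2 ≡ 7^2 = 49 ≡ 49 (mod 559)
7^4 ≡ 49^2 = 2401 ≡ 165 (mod 559)
7^8 ≡ 165^2 = 27225 ≡ 393 (mod 559)
7^16 ≡ 393^2 = 154449 ≡ 165 (mod 559)
7^32 ≡ 165^2 = 27225 ≡ 393 (mod 559)
7^64 ≡ 393^2 = 154449 ≡ 165 (mod 559)
7^128 ≡ 165^2 = 27225 ≡ 393 (mod 559)
7^256 ≡ 393^2 = 154449 ≡ 165 (mod 559)
7^512 ≡ 165^2 = 27225 ≡ 393 (mod 559)
558 = 512 + 32 + 8 + 4 + 2 in binary powers of 2.
So 7^558 ≡ 393 · 393 · 393 · 165 · 49 ≡ 259 (mod 559).
Since 259 ≠ 1, base 7 is a Fermat witness: 559 is composite.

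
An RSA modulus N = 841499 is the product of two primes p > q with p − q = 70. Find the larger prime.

Since p = q + 70, we have 841499 = q(q + 70), so q² + 70q − 841499 = 0.
Discriminant: 70² + 4·841499 = 4900 + 3365996 = 3370896; √3370896 = 1836.
q = (−70 + 1836)/2 = 883, and p = q + 70 = 953.
Check: 883 · 953 = 841499.

953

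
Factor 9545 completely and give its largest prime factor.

83

9545 = 5 · 1909
1909 = 23 · 83
83 is prime.
So 9545 = 5 · 23 · 83; the largest prime factor is 83.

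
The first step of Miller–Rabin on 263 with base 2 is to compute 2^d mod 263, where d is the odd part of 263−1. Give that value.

1

263 − 1 = 262 = 2^1 · 131, so d = 131.
2^1 ≡ 2 (mod 263)
2^2 ≡ 2^2 = 4 ≡ 4 (mod 263)
2^4 ≡ 4^2 = 16 ≡ 16 (mod 263)
2^8 ≡ 16^2 = 256 ≡ 256 (mod 263)
2^16 ≡ 256^2 = 65536 ≡ 49 (mod 263)
2^32 ≡ 49^2 = 2401 ≡ 34 (mod 263)
2^64 ≡ 34^2 = 1156 ≡ 104 (mod 263)
2^128 ≡ 104^2 = 10816 ≡ 33 (mod 263)
131 = 128 + 2 + 1 in binary powers of 2.
So 2^131 ≡ 33 · 4 · 2 ≡ 1 (mod 263).
Since 2^d ≡ 1 (mod 263), base 2 does not prove 263 composite.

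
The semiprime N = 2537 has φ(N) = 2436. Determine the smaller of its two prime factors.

43

φ(n) = (p−1)(q−1) = n − (p+q) + 1, so p + q = 2537 − 2436 + 1 = 102.
p and q are the roots of t² − 102t + 2537 = 0.
Discriminant: 102² − 4·2537 = 10404 − 10148 = 256; √256 = 16.
q = (102 − 16)/2 = 43, p = (102 + 16)/2 = 59.
Check: 43 · 59 = 2537.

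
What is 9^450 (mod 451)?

122

9^1 ≡ 9 (mod 451)
9^2 ≡ 9^2 = 81 ≡ 81 (mod 451)
9^4 ≡ 81^2 = 6561 ≡ 247 (mod 451)
9^8 ≡ 247^2 = 61009 ≡ 124 (mod 451)
9^16 ≡ 124^2 = 15376 ≡ 42 (mod 451)
9^32 ≡ 42^2 = 1764 ≡ 411 (mod 451)
9^64 ≡ 411^2 = 168921 ≡ 247 (mod 451)
9^128 ≡ 247^2 = 61009 ≡ 124 (mod 451)
9^256 ≡ 124^2 = 15376 ≡ 42 (mod 451)
450 = 256 + 128 + 64 + 2 in binary powers of 2.
So 9^450 ≡ 42 · 124 · 247 · 81 ≡ 122 (mod 451).
Since 122 ≠ 1, base 9 is a Fermat witness: 451 is composite.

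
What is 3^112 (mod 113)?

3^1 ≡ 3 (mod 113)
3^2 ≡ 3^2 = 9 ≡ 9 (mod 113)
3^4 ≡ 9^2 = 81 ≡ 81 (mod 113)
3^8 ≡ 81^2 = 6561 ≡ 7 (mod 113)
3^16 ≡ 7^2 = 49 ≡ 49 (mod 113)
3^32 ≡ 49^2 = 2401 ≡ 28 (mod 113)
3^64 ≡ 28^2 = 784 ≡ 106 (mod 113)
112 = 64 + 32 + 16 in binary powers of 2.
So 3^112 ≡ 106 · 28 · 49 ≡ 1 (mod 113).
Since the result is 1, base 3 gives no evidence that 113 is composite.

1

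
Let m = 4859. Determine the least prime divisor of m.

43

4859 is odd.
Digit sum 26, not divisible by 3.
Ends in 9: not divisible by 5.
7: 4859 = 7·694 + 1
11: 4859 = 11·441 + 8
13: 4859 = 13·373 + 10
17: 4859 = 17·285 + 14
19: 4859 = 19·255 + 14
23: 4859 = 23·211 + 6
29: 4859 = 29·167 + 16
31: 4859 = 31·156 + 23
37: 4859 = 37·131 + 12
41: 4859 = 41·118 + 21
43: 4859 = 43·113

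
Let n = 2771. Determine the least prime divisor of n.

2771 is odd.
Digit sum 17, not divisible by 3.
Ends in 1: not divisible by 5.
7: 2771 = 7·395 + 6
11: 2771 = 11·251 + 10
13: 2771 = 13·213 + 2
17: 2771 = 17·163

17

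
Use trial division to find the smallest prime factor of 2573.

31

2573 is odd.
Digit sum 17, not divisible by 3.
Ends in 3: not divisible by 5.
7: 2573 = 7·367 + 4
11: 2573 = 11·233 + 10
13: 2573 = 13·197 + 12
17: 2573 = 17·151 + 6
19: 2573 = 19·135 + 8
23: 2573 = 23·111 + 20
29: 2573 = 29·88 + 21
31: 2573 = 31·83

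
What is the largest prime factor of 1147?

1147 = 31 · 37
37 is prime.
So 1147 = 31 · 37; the largest prime factor is 37.

37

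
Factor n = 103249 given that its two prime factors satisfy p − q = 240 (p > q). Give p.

463

Since p = q + 240, we have 103249 = q(q + 240), so q² + 240q − 103249 = 0.
Discriminant: 240² + 4·103249 = 57600 + 412996 = 470596; √470596 = 686.
q = (−240 + 686)/2 = 223, and p = q + 240 = 463.
Check: 223 · 463 = 103249.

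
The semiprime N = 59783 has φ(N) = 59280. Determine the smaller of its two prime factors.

φ(n) = (p−1)(q−1) = n − (p+q) + 1, so p + q = 59783 − 59280 + 1 = 504.
p and q are the roots of t² − 504t + 59783 = 0.
Discriminant: 504² − 4·59783 = 254016 − 239132 = 14884; √14884 = 122.
q = (504 − 122)/2 = 191, p = (504 + 122)/2 = 313.
Check: 191 · 313 = 59783.

191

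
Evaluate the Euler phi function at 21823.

21528

Factor: 21823 = 139 · 157.
φ(21823) = (139−1) · (157−1) = 138 · 156 = 21528.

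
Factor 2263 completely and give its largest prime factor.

2263 = 31 · 73
73 is prime.
So 2263 = 31 · 73; the largest prime factor is 73.

73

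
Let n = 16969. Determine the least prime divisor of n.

71

16969 is odd.
Digit sum 31, not divisible by 3.
Ends in 9: not divisible by 5.
7: 16969 = 7·2424 + 1
11: 16969 = 11·1542 + 7
13: 16969 = 13·1305 + 4
17: 16969 = 17·998 + 3
19: 16969 = 19·893 + 2
23: 16969 = 23·737 + 18
29: 16969 = 29·585 + 4
31: 16969 = 31·547 + 12
37: 16969 = 37·458 + 23
41: 16969 = 41·413 + 36
43: 16969 = 43·394 + 27
47: 16969 = 47·361 + 2
53: 16969 = 53·320 + 9
59: 16969 = 59·287 + 36
61: 16969 = 61·278 + 11
67: 16969 = 67·253 + 18
71: 16969 = 71·239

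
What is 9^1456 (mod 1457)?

9^1 ≡ 9 (mod 1457)
9^2 ≡ 9^2 = 81 ≡ 81 (mod 1457)
9^4 ≡ 81^2 = 6561 ≡ 733 (mod 1457)
9^8 ≡ 733^2 = 537289 ≡ 1113 (mod 1457)
9^16 ≡ 1113^2 = 1238769 ≡ 319 (mod 1457)
9^32 ≡ 319^2 = 101761 ≡ 1228 (mod 1457)
9^64 ≡ 1228^2 = 1507984 ≡ 1446 (mod 1457)
9^128 ≡ 1446^2 = 2090916 ≡ 121 (mod 1457)
9^256 ≡ 121^2 = 14641 ≡ 71 (mod 1457)
9^512 ≡ 71^2 = 5041 ≡ 670 (mod 1457)
9^1024 ≡ 670^2 = 448900 ≡ 144 (mod 1457)
1456 = 1024 + 256 + 128 + 32 + 16 in binary powers of 2.
So 9^1456 ≡ 144 · 71 · 121 · 1228 · 319 ≡ 1001 (mod 1457).
Since 1001 ≠ 1, base 9 is a Fermat witness: 1457 is composite.

1001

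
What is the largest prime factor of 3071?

83

3071 = 37 · 83
83 is prime.
So 3071 = 37 · 83; the largest prime factor is 83.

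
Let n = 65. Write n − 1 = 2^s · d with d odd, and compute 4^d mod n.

65 − 1 = 64 = 2^6 · 1, so d = 1.
4^1 ≡ 4 (mod 65)
1 = 1 in binary powers of 2.
So 4^1 ≡ 4 ≡ 4 (mod 65).
Squaring chain: 4 → 16 → 61 → 16 → 61 → 16; never reaches −1, so base 4 is a Miller–Rabin witness that 65 is composite.

4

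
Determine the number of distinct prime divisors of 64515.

64515 = 3 · 21505
21505 = 5 · 4301
4301 = 11 · 391
391 = 17 · 23
64515 = 3 · 5 · 11 · 17 · 23, which has 5 distinct prime factors.

5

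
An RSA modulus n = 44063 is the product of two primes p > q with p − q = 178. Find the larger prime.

Since p = q + 178, we have 44063 = q(q + 178), so q² + 178q − 44063 = 0.
Discriminant: 178² + 4·44063 = 31684 + 176252 = 207936; √207936 = 456.
q = (−178 + 456)/2 = 139, and p = q + 178 = 317.
Check: 139 · 317 = 44063.

317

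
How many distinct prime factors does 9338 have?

9338 = 2 · 4669
4669 = 7 · 667
667 = 23 · 29
9338 = 2 · 7 · 23 · 29, which has 4 distinct prime factors.

4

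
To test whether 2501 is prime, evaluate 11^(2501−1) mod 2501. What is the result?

245

11^1 ≡ 11 (mod 2501)
11^2 ≡ 11^2 = 121 ≡ 121 (mod 2501)
11^4 ≡ 121^2 = 14641 ≡ 2136 (mod 2501)
11^8 ≡ 2136^2 = 4562496 ≡ 672 (mod 2501)
11^16 ≡ 672^2 = 451584 ≡ 1404 (mod 2501)
11^32 ≡ 1404^2 = 1971216 ≡ 428 (mod 2501)
11^64 ≡ 428^2 = 183184 ≡ 611 (mod 2501)
11^128 ≡ 611^2 = 373321 ≡ 672 (mod 2501)
11^256 ≡ 672^2 = 451584 ≡ 1404 (mod 2501)
11^512 ≡ 1404^2 = 1971216 ≡ 428 (mod 2501)
11^1024 ≡ 428^2 = 183184 ≡ 611 (mod 2501)
11^2048 ≡ 611^2 = 373321 ≡ 672 (mod 2501)
2500 = 2048 + 256 + 128 + 64 + 4 in binary powers of 2.
So 11^2500 ≡ 672 · 1404 · 672 · 611 · 2136 ≡ 245 (mod 2501).
Since 245 ≠ 1, base 11 is a Fermat witness: 2501 is composite.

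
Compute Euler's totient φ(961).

930

Factor: 961 = 31^2.
φ(961) = 31^1·(31−1) = 930.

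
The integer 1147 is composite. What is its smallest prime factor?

1147 is odd.
Digit sum 13, not divisible by 3.
Ends in 7: not divisible by 5.
7: 1147 = 7·163 + 6
11: 1147 = 11·104 + 3
13: 1147 = 13·88 + 3
17: 1147 = 17·67 + 8
19: 1147 = 19·60 + 7
23: 1147 = 23·49 + 20
29: 1147 = 29·39 + 16
31: 1147 = 31·37

31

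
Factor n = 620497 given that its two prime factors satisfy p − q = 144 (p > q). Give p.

Since p = q + 144, we have 620497 = q(q + 144), so q² + 144q − 620497 = 0.
Discriminant: 144² + 4·620497 = 20736 + 2481988 = 2502724; √2502724 = 1582.
q = (−144 + 1582)/2 = 719, and p = q + 144 = 863.
Check: 719 · 863 = 620497.

863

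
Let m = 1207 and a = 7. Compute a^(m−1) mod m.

7^1 ≡ 7 (mod 1207)
7^2 ≡ 7^2 = 49 ≡ 49 (mod 1207)
7^4 ≡ 49^2 = 2401 ≡ 1194 (mod 1207)
7^8 ≡ 1194^2 = 1425636 ≡ 169 (mod 1207)
7^16 ≡ 169^2 = 28561 ≡ 800 (mod 1207)
7^32 ≡ 800^2 = 640000 ≡ 290 (mod 1207)
7^64 ≡ 290^2 = 84100 ≡ 817 (mod 1207)
7^128 ≡ 817^2 = 667489 ≡ 18 (mod 1207)
7^256 ≡ 18^2 = 324 ≡ 324 (mod 1207)
7^512 ≡ 324^2 = 104976 ≡ 1174 (mod 1207)
7^1024 ≡ 1174^2 = 1378276 ≡ 1089 (mod 1207)
1206 = 1024 + 128 + 32 + 16 + 4 + 2 in binary powers of 2.
So 7^1206 ≡ 1089 · 18 · 290 · 800 · 1194 · 49 ≡ 587 (mod 1207).
Since 587 ≠ 1, base 7 is a Fermat witness: 1207 is composite.

587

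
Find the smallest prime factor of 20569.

67

20569 is odd.
Digit sum 22, not divisible by 3.
Ends in 9: not divisible by 5.
7: 20569 = 7·2938 + 3
11: 20569 = 11·1869 + 10
13: 20569 = 13·1582 + 3
17: 20569 = 17·1209 + 16
19: 20569 = 19·1082 + 11
23: 20569 = 23·894 + 7
29: 20569 = 29·709 + 8
31: 20569 = 31·663 + 16
37: 20569 = 37·555 + 34
41: 20569 = 41·501 + 28
43: 20569 = 43·478 + 15
47: 20569 = 47·437 + 30
53: 20569 = 53·388 + 5
59: 20569 = 59·348 + 37
61: 20569 = 61·337 + 12
67: 20569 = 67·307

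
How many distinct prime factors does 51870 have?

6

51870 = 2 · 25935
25935 = 3 · 8645
8645 = 5 · 1729
1729 = 7 · 247
247 = 13 · 19
51870 = 2 · 3 · 5 · 7 · 13 · 19, which has 6 distinct prime factors.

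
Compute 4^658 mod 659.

1

4^1 ≡ 4 (mod 659)
4^2 ≡ 4^2 = 16 ≡ 16 (mod 659)
4^4 ≡ 16^2 = 256 ≡ 256 (mod 659)
4^8 ≡ 256^2 = 65536 ≡ 295 (mod 659)
4^16 ≡ 295^2 = 87025 ≡ 37 (mod 659)
4^32 ≡ 37^2 = 1369 ≡ 51 (mod 659)
4^64 ≡ 51^2 = 2601 ≡ 624 (mod 659)
4^128 ≡ 624^2 = 389376 ≡ 566 (mod 659)
4^256 ≡ 566^2 = 320356 ≡ 82 (mod 659)
4^512 ≡ 82^2 = 6724 ≡ 134 (mod 659)
658 = 512 + 128 + 16 + 2 in binary powers of 2.
So 4^658 ≡ 134 · 566 · 37 · 16 ≡ 1 (mod 659).
Since the result is 1, base 4 gives no evidence that 659 is composite.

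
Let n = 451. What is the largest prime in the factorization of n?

41

451 = 11 · 41
41 is prime.
So 451 = 11 · 41; the largest prime factor is 41.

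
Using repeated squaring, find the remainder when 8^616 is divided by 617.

1

8^1 ≡ 8 (mod 617)
8^2 ≡ 8^2 = 64 ≡ 64 (mod 617)
8^4 ≡ 64^2 = 4096 ≡ 394 (mod 617)
8^8 ≡ 394^2 = 155236 ≡ 369 (mod 617)
8^16 ≡ 369^2 = 136161 ≡ 421 (mod 617)
8^32 ≡ 421^2 = 177241 ≡ 162 (mod 617)
8^64 ≡ 162^2 = 26244 ≡ 330 (mod 617)
8^128 ≡ 330^2 = 108900 ≡ 308 (mod 617)
8^256 ≡ 308^2 = 94864 ≡ 463 (mod 617)
8^512 ≡ 463^2 = 214369 ≡ 270 (mod 617)
616 = 512 + 64 + 32 + 8 in binary powers of 2.
So 8^616 ≡ 270 · 330 · 162 · 369 ≡ 1 (mod 617).
Since the result is 1, base 8 gives no evidence that 617 is composite.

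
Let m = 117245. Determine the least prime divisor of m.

117245 is odd.
Digit sum 20, not divisible by 3.
Ends in 5: divisible by 5.

5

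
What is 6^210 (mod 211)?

6^1 ≡ 6 (mod 211)
6^2 ≡ 6^2 = 36 ≡ 36 (mod 211)
6^4 ≡ 36^2 = 1296 ≡ 30 (mod 211)
6^8 ≡ 30^2 = 900 ≡ 56 (mod 211)
6^16 ≡ 56^2 = 3136 ≡ 182 (mod 211)
6^32 ≡ 182^2 = 33124 ≡ 208 (mod 211)
6^64 ≡ 208^2 = 43264 ≡ 9 (mod 211)
6^128 ≡ 9^2 = 81 ≡ 81 (mod 211)
210 = 128 + 64 + 16 + 2 in binary powers of 2.
So 6^210 ≡ 81 · 9 · 182 · 36 ≡ 1 (mod 211).
Since the result is 1, base 6 gives no evidence that 211 is composite.

1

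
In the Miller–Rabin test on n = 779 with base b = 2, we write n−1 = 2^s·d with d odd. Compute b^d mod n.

471

779 − 1 = 778 = 2^1 · 389, so d = 389.
2^1 ≡ 2 (mod 779)
2^2 ≡ 2^2 = 4 ≡ 4 (mod 779)
2^4 ≡ 4^2 = 16 ≡ 16 (mod 779)
2^8 ≡ 16^2 = 256 ≡ 256 (mod 779)
2^16 ≡ 256^2 = 65536 ≡ 100 (mod 779)
2^32 ≡ 100^2 = 10000 ≡ 652 (mod 779)
2^64 ≡ 652^2 = 425104 ≡ 549 (mod 779)
2^128 ≡ 549^2 = 301401 ≡ 707 (mod 779)
2^256 ≡ 707^2 = 499849 ≡ 510 (mod 779)
389 = 256 + 128 + 4 + 1 in binary powers of 2.
So 2^389 ≡ 510 · 707 · 16 · 2 ≡ 471 (mod 779).
Squaring chain: 471; never reaches −1, so base 2 is a Miller–Rabin witness that 779 is composite.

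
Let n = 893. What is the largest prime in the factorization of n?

893 = 19 · 47
47 is prime.
So 893 = 19 · 47; the largest prime factor is 47.

47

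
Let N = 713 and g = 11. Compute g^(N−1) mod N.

514

11^1 ≡ 11 (mod 713)
11^2 ≡ 11^2 = 121 ≡ 121 (mod 713)
11^4 ≡ 121^2 = 14641 ≡ 381 (mod 713)
11^8 ≡ 381^2 = 145161 ≡ 422 (mod 713)
11^16 ≡ 422^2 = 178084 ≡ 547 (mod 713)
11^32 ≡ 547^2 = 299209 ≡ 462 (mod 713)
11^64 ≡ 462^2 = 213444 ≡ 257 (mod 713)
11^128 ≡ 257^2 = 66049 ≡ 453 (mod 713)
11^256 ≡ 453^2 = 205209 ≡ 578 (mod 713)
11^512 ≡ 578^2 = 334084 ≡ 400 (mod 713)
712 = 512 + 128 + 64 + 8 in binary powers of 2.
So 11^712 ≡ 400 · 453 · 257 · 422 ≡ 514 (mod 713).
Since 514 ≠ 1, base 11 is a Fermat witness: 713 is composite.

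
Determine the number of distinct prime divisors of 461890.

461890 = 2 · 230945
230945 = 5 · 46189
46189 = 11 · 4199
4199 = 13 · 323
323 = 17 · 19
461890 = 2 · 5 · 11 · 13 · 17 · 19, which has 6 distinct prime factors.

6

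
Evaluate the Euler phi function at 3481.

Factor: 3481 = 59^2.
φ(3481) = 59^1·(59−1) = 3422.

3422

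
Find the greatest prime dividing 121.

11

121 = 11 · 11
11 = 11 · 1
So 121 = 11^2; the largest prime factor is 11.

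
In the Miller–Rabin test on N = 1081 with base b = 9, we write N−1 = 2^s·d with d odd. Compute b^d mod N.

660

1081 − 1 = 1080 = 2^3 · 135, so d = 135.
9^1 ≡ 9 (mod 1081)
9^2 ≡ 9^2 = 81 ≡ 81 (mod 1081)
9^4 ≡ 81^2 = 6561 ≡ 75 (mod 1081)
9^8 ≡ 75^2 = 5625 ≡ 220 (mod 1081)
9^16 ≡ 220^2 = 48400 ≡ 836 (mod 1081)
9^32 ≡ 836^2 = 698896 ≡ 570 (mod 1081)
9^64 ≡ 570^2 = 324900 ≡ 600 (mod 1081)
9^128 ≡ 600^2 = 360000 ≡ 27 (mod 1081)
135 = 128 + 4 + 2 + 1 in binary powers of 2.
So 9^135 ≡ 27 · 75 · 81 · 9 ≡ 660 (mod 1081).
Squaring chain: 660 → 1038 → 768; never reaches −1, so base 9 is a Miller–Rabin witness that 1081 is composite.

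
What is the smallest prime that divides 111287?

111287 is odd.
Digit sum 20, not divisible by 3.
Ends in 7: not divisible by 5.
7: 111287 = 7·15898 + 1
11: 111287 = 11·10117

11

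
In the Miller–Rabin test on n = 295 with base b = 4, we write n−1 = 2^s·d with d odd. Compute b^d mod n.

295 − 1 = 294 = 2^1 · 147, so d = 147.
4^1 ≡ 4 (mod 295)
4^2 ≡ 4^2 = 16 ≡ 16 (mod 295)
4^4 ≡ 16^2 = 256 ≡ 256 (mod 295)
4^8 ≡ 256^2 = 65536 ≡ 46 (mod 295)
4^16 ≡ 46^2 = 2116 ≡ 51 (mod 295)
4^32 ≡ 51^2 = 2601 ≡ 241 (mod 295)
4^64 ≡ 241^2 = 58081 ≡ 261 (mod 295)
4^128 ≡ 261^2 = 68121 ≡ 271 (mod 295)
147 = 128 + 16 + 2 + 1 in binary powers of 2.
So 4^147 ≡ 271 · 51 · 16 · 4 ≡ 134 (mod 295).
Squaring chain: 134; never reaches −1, so base 4 is a Miller–Rabin witness that 295 is composite.

134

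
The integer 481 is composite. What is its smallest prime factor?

481 is odd.
Digit sum 13, not divisible by 3.
Ends in 1: not divisible by 5.
7: 481 = 7·68 + 5
11: 481 = 11·43 + 8
13: 481 = 13·37

13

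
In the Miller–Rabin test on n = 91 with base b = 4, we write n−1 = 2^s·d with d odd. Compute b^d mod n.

64

91 − 1 = 90 = 2^1 · 45, so d = 45.
4^1 ≡ 4 (mod 91)
4^2 ≡ 4^2 = 16 ≡ 16 (mod 91)
4^4 ≡ 16^2 = 256 ≡ 74 (mod 91)
4^8 ≡ 74^2 = 5476 ≡ 16 (mod 91)
4^16 ≡ 16^2 = 256 ≡ 74 (mod 91)
4^32 ≡ 74^2 = 5476 ≡ 16 (mod 91)
45 = 32 + 8 + 4 + 1 in binary powers of 2.
So 4^45 ≡ 16 · 16 · 74 · 4 ≡ 64 (mod 91).
Squaring chain: 64; never reaches −1, so base 4 is a Miller–Rabin witness that 91 is composite.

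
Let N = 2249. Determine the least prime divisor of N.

13

2249 is odd.
Digit sum 17, not divisible by 3.
Ends in 9: not divisible by 5.
7: 2249 = 7·321 + 2
11: 2249 = 11·204 + 5
13: 2249 = 13·173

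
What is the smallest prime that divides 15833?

15833 is odd.
Digit sum 20, not divisible by 3.
Ends in 3: not divisible by 5.
7: 15833 = 7·2261 + 6
11: 15833 = 11·1439 + 4
13: 15833 = 13·1217 + 12
17: 15833 = 17·931 + 6
19: 15833 = 19·833 + 6
23: 15833 = 23·688 + 9
29: 15833 = 29·545 + 28
31: 15833 = 31·510 + 23
37: 15833 = 37·427 + 34
41: 15833 = 41·386 + 7
43: 15833 = 43·368 + 9
47: 15833 = 47·336 + 41
53: 15833 = 53·298 + 39
59: 15833 = 59·268 + 21
61: 15833 = 61·259 + 34
67: 15833 = 67·236 + 21
71: 15833 = 71·223

71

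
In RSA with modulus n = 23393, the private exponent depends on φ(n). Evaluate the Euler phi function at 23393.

23088

Factor: 23393 = 149 · 157.
φ(23393) = (149−1) · (157−1) = 148 · 156 = 23088.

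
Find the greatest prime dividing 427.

427 = 7 · 61
61 is prime.
So 427 = 7 · 61; the largest prime factor is 61.

61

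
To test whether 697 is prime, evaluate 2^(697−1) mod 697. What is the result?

18

2^1 ≡ 2 (mod 697)
2^2 ≡ 2^2 = 4 ≡ 4 (mod 697)
2^4 ≡ 4^2 = 16 ≡ 16 (mod 697)
2^8 ≡ 16^2 = 256 ≡ 256 (mod 697)
2^16 ≡ 256^2 = 65536 ≡ 18 (mod 697)
2^32 ≡ 18^2 = 324 ≡ 324 (mod 697)
2^64 ≡ 324^2 = 104976 ≡ 426 (mod 697)
2^128 ≡ 426^2 = 181476 ≡ 256 (mod 697)
2^256 ≡ 256^2 = 65536 ≡ 18 (mod 697)
2^512 ≡ 18^2 = 324 ≡ 324 (mod 697)
696 = 512 + 128 + 32 + 16 + 8 in binary powers of 2.
So 2^696 ≡ 324 · 256 · 324 · 18 · 256 ≡ 18 (mod 697).
Since 18 ≠ 1, base 2 is a Fermat witness: 697 is composite.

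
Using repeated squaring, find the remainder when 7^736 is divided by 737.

7^1 ≡ 7 (mod 737)
7^2 ≡ 7^2 = 49 ≡ 49 (mod 737)
7^4 ≡ 49^2 = 2401 ≡ 190 (mod 737)
7^8 ≡ 190^2 = 36100 ≡ 724 (mod 737)
7^16 ≡ 724^2 = 524176 ≡ 169 (mod 737)
7^32 ≡ 169^2 = 28561 ≡ 555 (mod 737)
7^64 ≡ 555^2 = 308025 ≡ 696 (mod 737)
7^128 ≡ 696^2 = 484416 ≡ 207 (mod 737)
7^256 ≡ 207^2 = 42849 ≡ 103 (mod 737)
7^512 ≡ 103^2 = 10609 ≡ 291 (mod 737)
736 = 512 + 128 + 64 + 32 in binary powers of 2.
So 7^736 ≡ 291 · 207 · 696 · 555 ≡ 301 (mod 737).
Since 301 ≠ 1, base 7 is a Fermat witness: 737 is composite.

301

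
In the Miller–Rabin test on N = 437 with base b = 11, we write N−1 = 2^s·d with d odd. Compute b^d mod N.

182

437 − 1 = 436 = 2^2 · 109, so d = 109.
11^1 ≡ 11 (mod 437)
11^2 ≡ 11^2 = 121 ≡ 121 (mod 437)
11^4 ≡ 121^2 = 14641 ≡ 220 (mod 437)
11^8 ≡ 220^2 = 48400 ≡ 330 (mod 437)
11^16 ≡ 330^2 = 108900 ≡ 87 (mod 437)
11^32 ≡ 87^2 = 7569 ≡ 140 (mod 437)
11^64 ≡ 140^2 = 19600 ≡ 372 (mod 437)
109 = 64 + 32 + 8 + 4 + 1 in binary powers of 2.
So 11^109 ≡ 372 · 140 · 330 · 220 · 11 ≡ 182 (mod 437).
Squaring chain: 182 → 349; never reaches −1, so base 11 is a Miller–Rabin witness that 437 is composite.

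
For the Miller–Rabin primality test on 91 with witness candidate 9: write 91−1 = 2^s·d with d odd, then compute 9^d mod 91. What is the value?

1

91 − 1 = 90 = 2^1 · 45, so d = 45.
9^1 ≡ 9 (mod 91)
9^2 ≡ 9^2 = 81 ≡ 81 (mod 91)
9^4 ≡ 81^2 = 6561 ≡ 9 (mod 91)
9^8 ≡ 9^2 = 81 ≡ 81 (mod 91)
9^16 ≡ 81^2 = 6561 ≡ 9 (mod 91)
9^32 ≡ 9^2 = 81 ≡ 81 (mod 91)
45 = 32 + 8 + 4 + 1 in binary powers of 2.
So 9^45 ≡ 81 · 81 · 9 · 9 ≡ 1 (mod 91).
Since 9^d ≡ 1 (mod 91), base 9 does not prove 91 composite.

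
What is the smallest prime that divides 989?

23

989 is odd.
Digit sum 26, not divisible by 3.
Ends in 9: not divisible by 5.
7: 989 = 7·141 + 2
11: 989 = 11·89 + 10
13: 989 = 13·76 + 1
17: 989 = 17·58 + 3
19: 989 = 19·52 + 1
23: 989 = 23·43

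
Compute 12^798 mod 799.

780

12^1 ≡ 12 (mod 799)
12^2 ≡ 12^2 = 144 ≡ 144 (mod 799)
12^4 ≡ 144^2 = 20736 ≡ 761 (mod 799)
12^8 ≡ 761^2 = 579121 ≡ 645 (mod 799)
12^16 ≡ 645^2 = 416025 ≡ 545 (mod 799)
12^32 ≡ 545^2 = 297025 ≡ 596 (mod 799)
12^64 ≡ 596^2 = 355216 ≡ 460 (mod 799)
12^128 ≡ 460^2 = 211600 ≡ 664 (mod 799)
12^256 ≡ 664^2 = 440896 ≡ 647 (mod 799)
12^512 ≡ 647^2 = 418609 ≡ 732 (mod 799)
798 = 512 + 256 + 16 + 8 + 4 + 2 in binary powers of 2.
So 12^798 ≡ 732 · 647 · 545 · 645 · 761 · 144 ≡ 780 (mod 799).
Since 780 ≠ 1, base 12 is a Fermat witness: 799 is composite.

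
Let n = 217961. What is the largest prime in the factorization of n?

217961 = 31 · 7031
7031 = 79 · 89
89 is prime.
So 217961 = 31 · 79 · 89; the largest prime factor is 89.

89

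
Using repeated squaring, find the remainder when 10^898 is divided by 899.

10^1 ≡ 10 (mod 899)
10^2 ≡ 10^2 = 100 ≡ 100 (mod 899)
10^4 ≡ 100^2 = 10000 ≡ 111 (mod 899)
10^8 ≡ 111^2 = 12321 ≡ 634 (mod 899)
10^16 ≡ 634^2 = 401956 ≡ 103 (mod 899)
10^32 ≡ 103^2 = 10609 ≡ 720 (mod 899)
10^64 ≡ 720^2 = 518400 ≡ 576 (mod 899)
10^128 ≡ 576^2 = 331776 ≡ 45 (mod 899)
10^256 ≡ 45^2 = 2025 ≡ 227 (mod 899)
10^512 ≡ 227^2 = 51529 ≡ 286 (mod 899)
898 = 512 + 256 + 128 + 2 in binary powers of 2.
So 10^898 ≡ 286 · 227 · 45 · 100 ≡ 71 (mod 899).
Since 71 ≠ 1, base 10 is a Fermat witness: 899 is composite.

71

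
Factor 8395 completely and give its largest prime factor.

73

8395 = 5 · 1679
1679 = 23 · 73
73 is prime.
So 8395 = 5 · 23 · 73; the largest prime factor is 73.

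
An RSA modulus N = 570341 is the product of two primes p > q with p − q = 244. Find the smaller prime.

643

Since p = q + 244, we have 570341 = q(q + 244), so q² + 244q − 570341 = 0.
Discriminant: 244² + 4·570341 = 59536 + 2281364 = 2340900; √2340900 = 1530.
q = (−244 + 1530)/2 = 643, and p = q + 244 = 887.
Check: 643 · 887 = 570341.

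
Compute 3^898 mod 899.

38

3^1 ≡ 3 (mod 899)
3^2 ≡ 3^2 = 9 ≡ 9 (mod 899)
3^4 ≡ 9^2 = 81 ≡ 81 (mod 899)
3^8 ≡ 81^2 = 6561 ≡ 268 (mod 899)
3^16 ≡ 268^2 = 71824 ≡ 803 (mod 899)
3^32 ≡ 803^2 = 644809 ≡ 226 (mod 899)
3^64 ≡ 226^2 = 51076 ≡ 732 (mod 899)
3^128 ≡ 732^2 = 535824 ≡ 20 (mod 899)
3^256 ≡ 20^2 = 400 ≡ 400 (mod 899)
3^512 ≡ 400^2 = 160000 ≡ 877 (mod 899)
898 = 512 + 256 + 128 + 2 in binary powers of 2.
So 3^898 ≡ 877 · 400 · 20 · 9 ≡ 38 (mod 899).
Since 38 ≠ 1, base 3 is a Fermat witness: 899 is composite.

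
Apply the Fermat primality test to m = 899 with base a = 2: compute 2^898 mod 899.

2^1 ≡ 2 (mod 899)
2^2 ≡ 2^2 = 4 ≡ 4 (mod 899)
2^4 ≡ 4^2 = 16 ≡ 16 (mod 899)
2^8 ≡ 16^2 = 256 ≡ 256 (mod 899)
2^16 ≡ 256^2 = 65536 ≡ 808 (mod 899)
2^32 ≡ 808^2 = 652864 ≡ 190 (mod 899)
2^64 ≡ 190^2 = 36100 ≡ 140 (mod 899)
2^128 ≡ 140^2 = 19600 ≡ 721 (mod 899)
2^256 ≡ 721^2 = 519841 ≡ 219 (mod 899)
2^512 ≡ 219^2 = 47961 ≡ 314 (mod 899)
898 = 512 + 256 + 128 + 2 in binary powers of 2.
So 2^898 ≡ 314 · 219 · 721 · 4 ≡ 845 (mod 899).
Since 845 ≠ 1, base 2 is a Fermat witness: 899 is composite.

845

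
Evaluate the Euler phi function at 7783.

Factor: 7783 = 43 · 181.
φ(7783) = (43−1) · (181−1) = 42 · 180 = 7560.

7560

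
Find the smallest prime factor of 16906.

2

16906 is even: 2 divides it.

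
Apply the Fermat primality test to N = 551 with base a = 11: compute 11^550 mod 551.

410

11^1 ≡ 11 (mod 551)
11^2 ≡ 11^2 = 121 ≡ 121 (mod 551)
11^4 ≡ 121^2 = 14641 ≡ 315 (mod 551)
11^8 ≡ 315^2 = 99225 ≡ 45 (mod 551)
11^16 ≡ 45^2 = 2025 ≡ 372 (mod 551)
11^32 ≡ 372^2 = 138384 ≡ 83 (mod 551)
11^64 ≡ 83^2 = 6889 ≡ 277 (mod 551)
11^128 ≡ 277^2 = 76729 ≡ 140 (mod 551)
11^256 ≡ 140^2 = 19600 ≡ 315 (mod 551)
11^512 ≡ 315^2 = 99225 ≡ 45 (mod 551)
550 = 512 + 32 + 4 + 2 in binary powers of 2.
So 11^550 ≡ 45 · 83 · 315 · 121 ≡ 410 (mod 551).
Since 410 ≠ 1, base 11 is a Fermat witness: 551 is composite.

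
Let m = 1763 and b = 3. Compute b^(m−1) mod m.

3^1 ≡ 3 (mod 1763)
3^2 ≡ 3^2 = 9 ≡ 9 (mod 1763)
3^4 ≡ 9^2 = 81 ≡ 81 (mod 1763)
3^8 ≡ 81^2 = 6561 ≡ 1272 (mod 1763)
3^16 ≡ 1272^2 = 1617984 ≡ 1313 (mod 1763)
3^32 ≡ 1313^2 = 1723969 ≡ 1518 (mod 1763)
3^64 ≡ 1518^2 = 2304324 ≡ 83 (mod 1763)
3^128 ≡ 83^2 = 6889 ≡ 1600 (mod 1763)
3^256 ≡ 1600^2 = 2560000 ≡ 124 (mod 1763)
3^512 ≡ 124^2 = 15376 ≡ 1272 (mod 1763)
3^1024 ≡ 1272^2 = 1617984 ≡ 1313 (mod 1763)
1762 = 1024 + 512 + 128 + 64 + 32 + 2 in binary powers of 2.
So 3^1762 ≡ 1313 · 1272 · 1600 · 83 · 1518 · 9 ≡ 583 (mod 1763).
Since 583 ≠ 1, base 3 is a Fermat witness: 1763 is composite.

583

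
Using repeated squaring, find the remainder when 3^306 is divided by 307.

1

3^1 ≡ 3 (mod 307)
3^2 ≡ 3^2 = 9 ≡ 9 (mod 307)
3^4 ≡ 9^2 = 81 ≡ 81 (mod 307)
3^8 ≡ 81^2 = 6561 ≡ 114 (mod 307)
3^16 ≡ 114^2 = 12996 ≡ 102 (mod 307)
3^32 ≡ 102^2 = 10404 ≡ 273 (mod 307)
3^64 ≡ 273^2 = 74529 ≡ 235 (mod 307)
3^128 ≡ 235^2 = 55225 ≡ 272 (mod 307)
3^256 ≡ 272^2 = 73984 ≡ 304 (mod 307)
306 = 256 + 32 + 16 + 2 in binary powers of 2.
So 3^306 ≡ 304 · 273 · 102 · 9 ≡ 1 (mod 307).
Since the result is 1, base 3 gives no evidence that 307 is composite.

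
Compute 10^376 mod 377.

107

10^1 ≡ 10 (mod 377)
10^2 ≡ 10^2 = 100 ≡ 100 (mod 377)
10^4 ≡ 100^2 = 10000 ≡ 198 (mod 377)
10^8 ≡ 198^2 = 39204 ≡ 373 (mod 377)
10^16 ≡ 373^2 = 139129 ≡ 16 (mod 377)
10^32 ≡ 16^2 = 256 ≡ 256 (mod 377)
10^64 ≡ 256^2 = 65536 ≡ 315 (mod 377)
10^128 ≡ 315^2 = 99225 ≡ 74 (mod 377)
10^256 ≡ 74^2 = 5476 ≡ 198 (mod 377)
376 = 256 + 64 + 32 + 16 + 8 in binary powers of 2.
So 10^376 ≡ 198 · 315 · 256 · 16 · 373 ≡ 107 (mod 377).
Since 107 ≠ 1, base 10 is a Fermat witness: 377 is composite.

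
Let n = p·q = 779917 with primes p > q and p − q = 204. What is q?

Since p = q + 204, we have 779917 = q(q + 204), so q² + 204q − 779917 = 0.
Discriminant: 204² + 4·779917 = 41616 + 3119668 = 3161284; √3161284 = 1778.
q = (−204 + 1778)/2 = 787, and p = q + 204 = 991.
Check: 787 · 991 = 779917.

787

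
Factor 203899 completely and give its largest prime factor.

203899 = 29 · 7031
7031 = 79 · 89
89 is prime.
So 203899 = 29 · 79 · 89; the largest prime factor is 89.

89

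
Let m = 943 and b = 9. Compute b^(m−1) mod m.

901

9^1 ≡ 9 (mod 943)
9^2 ≡ 9^2 = 81 ≡ 81 (mod 943)
9^4 ≡ 81^2 = 6561 ≡ 903 (mod 943)
9^8 ≡ 903^2 = 815409 ≡ 657 (mod 943)
9^16 ≡ 657^2 = 431649 ≡ 698 (mod 943)
9^32 ≡ 698^2 = 487204 ≡ 616 (mod 943)
9^64 ≡ 616^2 = 379456 ≡ 370 (mod 943)
9^128 ≡ 370^2 = 136900 ≡ 165 (mod 943)
9^256 ≡ 165^2 = 27225 ≡ 821 (mod 943)
9^512 ≡ 821^2 = 674041 ≡ 739 (mod 943)
942 = 512 + 256 + 128 + 32 + 8 + 4 + 2 in binary powers of 2.
So 9^942 ≡ 739 · 821 · 165 · 616 · 657 · 903 · 81 ≡ 901 (mod 943).
Since 901 ≠ 1, base 9 is a Fermat witness: 943 is composite.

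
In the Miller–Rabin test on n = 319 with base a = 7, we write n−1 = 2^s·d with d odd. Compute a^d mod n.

319 − 1 = 318 = 2^1 · 159, so d = 159.
7^1 ≡ 7 (mod 319)
7^2 ≡ 7^2 = 49 ≡ 49 (mod 319)
7^4 ≡ 49^2 = 2401 ≡ 168 (mod 319)
7^8 ≡ 168^2 = 28224 ≡ 152 (mod 319)
7^16 ≡ 152^2 = 23104 ≡ 136 (mod 319)
7^32 ≡ 136^2 = 18496 ≡ 313 (mod 319)
7^64 ≡ 313^2 = 97969 ≡ 36 (mod 319)
7^128 ≡ 36^2 = 1296 ≡ 20 (mod 319)
159 = 128 + 16 + 8 + 4 + 2 + 1 in binary powers of 2.
So 7^159 ≡ 20 · 136 · 152 · 168 · 49 · 7 ≡ 74 (mod 319).
Squaring chain: 74; never reaches −1, so base 7 is a Miller–Rabin witness that 319 is composite.

74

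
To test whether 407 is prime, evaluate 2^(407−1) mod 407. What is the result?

2^1 ≡ 2 (mod 407)
2^2 ≡ 2^2 = 4 ≡ 4 (mod 407)
2^4 ≡ 4^2 = 16 ≡ 16 (mod 407)
2^8 ≡ 16^2 = 256 ≡ 256 (mod 407)
2^16 ≡ 256^2 = 65536 ≡ 9 (mod 407)
2^32 ≡ 9^2 = 81 ≡ 81 (mod 407)
2^64 ≡ 81^2 = 6561 ≡ 49 (mod 407)
2^128 ≡ 49^2 = 2401 ≡ 366 (mod 407)
2^256 ≡ 366^2 = 133956 ≡ 53 (mod 407)
406 = 256 + 128 + 16 + 4 + 2 in binary powers of 2.
So 2^406 ≡ 53 · 366 · 9 · 16 · 4 ≡ 284 (mod 407).
Since 284 ≠ 1, base 2 is a Fermat witness: 407 is composite.

284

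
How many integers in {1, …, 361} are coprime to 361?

342

Factor: 361 = 19^2.
φ(361) = 19^1·(19−1) = 342.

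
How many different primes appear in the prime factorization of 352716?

6

352716 = 2^2 · 88179
88179 = 3 · 29393
29393 = 7 · 4199
4199 = 13 · 323
323 = 17 · 19
352716 = 2^2 · 3 · 7 · 13 · 17 · 19, which has 6 distinct prime factors.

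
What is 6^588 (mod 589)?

311

6^1 ≡ 6 (mod 589)
6^2 ≡ 6^2 = 36 ≡ 36 (mod 589)
6^4 ≡ 36^2 = 1296 ≡ 118 (mod 589)
6^8 ≡ 118^2 = 13924 ≡ 377 (mod 589)
6^16 ≡ 377^2 = 142129 ≡ 180 (mod 589)
6^32 ≡ 180^2 = 32400 ≡ 5 (mod 589)
6^64 ≡ 5^2 = 25 ≡ 25 (mod 589)
6^128 ≡ 25^2 = 625 ≡ 36 (mod 589)
6^256 ≡ 36^2 = 1296 ≡ 118 (mod 589)
6^512 ≡ 118^2 = 13924 ≡ 377 (mod 589)
588 = 512 + 64 + 8 + 4 in binary powers of 2.
So 6^588 ≡ 377 · 25 · 377 · 118 ≡ 311 (mod 589).
Since 311 ≠ 1, base 6 is a Fermat witness: 589 is composite.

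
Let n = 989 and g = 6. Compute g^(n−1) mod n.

522

6^1 ≡ 6 (mod 989)
6^2 ≡ 6^2 = 36 ≡ 36 (mod 989)
6^4 ≡ 36^2 = 1296 ≡ 307 (mod 989)
6^8 ≡ 307^2 = 94249 ≡ 294 (mod 989)
6^16 ≡ 294^2 = 86436 ≡ 393 (mod 989)
6^32 ≡ 393^2 = 154449 ≡ 165 (mod 989)
6^64 ≡ 165^2 = 27225 ≡ 522 (mod 989)
6^128 ≡ 522^2 = 272484 ≡ 509 (mod 989)
6^256 ≡ 509^2 = 259081 ≡ 952 (mod 989)
6^512 ≡ 952^2 = 906304 ≡ 380 (mod 989)
988 = 512 + 256 + 128 + 64 + 16 + 8 + 4 in binary powers of 2.
So 6^988 ≡ 380 · 952 · 509 · 522 · 393 · 294 · 307 ≡ 522 (mod 989).
Since 522 ≠ 1, base 6 is a Fermat witness: 989 is composite.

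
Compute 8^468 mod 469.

8^1 ≡ 8 (mod 469)
8^2 ≡ 8^2 = 64 ≡ 64 (mod 469)
8^4 ≡ 64^2 = 4096 ≡ 344 (mod 469)
8^8 ≡ 344^2 = 118336 ≡ 148 (mod 469)
8^16 ≡ 148^2 = 21904 ≡ 330 (mod 469)
8^32 ≡ 330^2 = 108900 ≡ 92 (mod 469)
8^64 ≡ 92^2 = 8464 ≡ 22 (mod 469)
8^128 ≡ 22^2 = 484 ≡ 15 (mod 469)
8^256 ≡ 15^2 = 225 ≡ 225 (mod 469)
468 = 256 + 128 + 64 + 16 + 4 in binary powers of 2.
So 8^468 ≡ 225 · 15 · 22 · 330 · 344 ≡ 442 (mod 469).
Since 442 ≠ 1, base 8 is a Fermat witness: 469 is composite.

442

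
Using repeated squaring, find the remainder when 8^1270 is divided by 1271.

1024

8^1 ≡ 8 (mod 1271)
8^2 ≡ 8^2 = 64 ≡ 64 (mod 1271)
8^4 ≡ 64^2 = 4096 ≡ 283 (mod 1271)
8^8 ≡ 283^2 = 80089 ≡ 16 (mod 1271)
8^16 ≡ 16^2 = 256 ≡ 256 (mod 1271)
8^32 ≡ 256^2 = 65536 ≡ 715 (mod 1271)
8^64 ≡ 715^2 = 511225 ≡ 283 (mod 1271)
8^128 ≡ 283^2 = 80089 ≡ 16 (mod 1271)
8^256 ≡ 16^2 = 256 ≡ 256 (mod 1271)
8^512 ≡ 256^2 = 65536 ≡ 715 (mod 1271)
8^1024 ≡ 715^2 = 511225 ≡ 283 (mod 1271)
1270 = 1024 + 128 + 64 + 32 + 16 + 4 + 2 in binary powers of 2.
So 8^1270 ≡ 283 · 16 · 283 · 715 · 256 · 283 · 64 ≡ 1024 (mod 1271).
Since 1024 ≠ 1, base 8 is a Fermat witness: 1271 is composite.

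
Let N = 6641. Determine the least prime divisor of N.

6641 is odd.
Digit sum 17, not divisible by 3.
Ends in 1: not divisible by 5.
7: 6641 = 7·948 + 5
11: 6641 = 11·603 + 8
13: 6641 = 13·510 + 11
17: 6641 = 17·390 + 11
19: 6641 = 19·349 + 10
23: 6641 = 23·288 + 17
29: 6641 = 29·229

29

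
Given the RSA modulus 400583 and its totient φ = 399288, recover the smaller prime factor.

φ(n) = (p−1)(q−1) = n − (p+q) + 1, so p + q = 400583 − 399288 + 1 = 1296.
p and q are the roots of t² − 1296t + 400583 = 0.
Discriminant: 1296² − 4·400583 = 1679616 − 1602332 = 77284; √77284 = 278.
q = (1296 − 278)/2 = 509, p = (1296 + 278)/2 = 787.
Check: 509 · 787 = 400583.

509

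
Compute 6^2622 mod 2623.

6^1 ≡ 6 (mod 2623)
6^2 ≡ 6^2 = 36 ≡ 36 (mod 2623)
6^4 ≡ 36^2 = 1296 ≡ 1296 (mod 2623)
6^8 ≡ 1296^2 = 1679616 ≡ 896 (mod 2623)
6^16 ≡ 896^2 = 802816 ≡ 178 (mod 2623)
6^32 ≡ 178^2 = 31684 ≡ 208 (mod 2623)
6^64 ≡ 208^2 = 43264 ≡ 1296 (mod 2623)
6^128 ≡ 1296^2 = 1679616 ≡ 896 (mod 2623)
6^256 ≡ 896^2 = 802816 ≡ 178 (mod 2623)
6^512 ≡ 178^2 = 31684 ≡ 208 (mod 2623)
6^1024 ≡ 208^2 = 43264 ≡ 1296 (mod 2623)
6^2048 ≡ 1296^2 = 1679616 ≡ 896 (mod 2623)
2622 = 2048 + 512 + 32 + 16 + 8 + 4 + 2 in binary powers of 2.
So 6^2622 ≡ 896 · 208 · 208 · 178 · 896 · 1296 · 36 ≡ 2237 (mod 2623).
Since 2237 ≠ 1, base 6 is a Fermat witness: 2623 is composite.

2237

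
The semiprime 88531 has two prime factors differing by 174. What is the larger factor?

Since p = q + 174, we have 88531 = q(q + 174), so q² + 174q − 88531 = 0.
Discriminant: 174² + 4·88531 = 30276 + 354124 = 384400; √384400 = 620.
q = (−174 + 620)/2 = 223, and p = q + 174 = 397.
Check: 223 · 397 = 88531.

397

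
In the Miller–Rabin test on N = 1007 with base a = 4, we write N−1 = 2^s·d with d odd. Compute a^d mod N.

271

1007 − 1 = 1006 = 2^1 · 503, so d = 503.
4^1 ≡ 4 (mod 1007)
4^2 ≡ 4^2 = 16 ≡ 16 (mod 1007)
4^4 ≡ 16^2 = 256 ≡ 256 (mod 1007)
4^8 ≡ 256^2 = 65536 ≡ 81 (mod 1007)
4^16 ≡ 81^2 = 6561 ≡ 519 (mod 1007)
4^32 ≡ 519^2 = 269361 ≡ 492 (mod 1007)
4^64 ≡ 492^2 = 242064 ≡ 384 (mod 1007)
4^128 ≡ 384^2 = 147456 ≡ 434 (mod 1007)
4^256 ≡ 434^2 = 188356 ≡ 47 (mod 1007)
503 = 256 + 128 + 64 + 32 + 16 + 4 + 2 + 1 in binary powers of 2.
So 4^503 ≡ 47 · 434 · 384 · 492 · 519 · 256 · 16 · 4 ≡ 271 (mod 1007).
Squaring chain: 271; never reaches −1, so base 4 is a Miller–Rabin witness that 1007 is composite.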